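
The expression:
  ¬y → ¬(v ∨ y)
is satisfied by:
  {y: True, v: False}
  {v: False, y: False}
  {v: True, y: True}


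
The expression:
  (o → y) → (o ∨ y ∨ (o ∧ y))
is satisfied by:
  {y: True, o: True}
  {y: True, o: False}
  {o: True, y: False}


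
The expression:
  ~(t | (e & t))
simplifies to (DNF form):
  ~t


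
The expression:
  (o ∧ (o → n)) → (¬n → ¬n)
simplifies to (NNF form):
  True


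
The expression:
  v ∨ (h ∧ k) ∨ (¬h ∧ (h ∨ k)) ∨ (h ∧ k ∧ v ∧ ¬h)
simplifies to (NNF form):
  k ∨ v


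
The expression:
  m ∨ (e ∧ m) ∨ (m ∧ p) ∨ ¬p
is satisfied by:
  {m: True, p: False}
  {p: False, m: False}
  {p: True, m: True}


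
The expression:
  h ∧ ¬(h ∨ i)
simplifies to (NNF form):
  False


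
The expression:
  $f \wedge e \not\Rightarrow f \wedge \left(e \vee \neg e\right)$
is never true.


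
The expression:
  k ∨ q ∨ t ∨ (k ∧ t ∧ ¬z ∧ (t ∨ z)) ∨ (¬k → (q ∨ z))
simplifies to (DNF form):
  k ∨ q ∨ t ∨ z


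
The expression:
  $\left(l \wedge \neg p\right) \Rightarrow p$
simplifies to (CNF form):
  $p \vee \neg l$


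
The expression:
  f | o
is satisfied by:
  {o: True, f: True}
  {o: True, f: False}
  {f: True, o: False}


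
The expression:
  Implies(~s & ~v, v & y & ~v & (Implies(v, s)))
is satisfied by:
  {v: True, s: True}
  {v: True, s: False}
  {s: True, v: False}


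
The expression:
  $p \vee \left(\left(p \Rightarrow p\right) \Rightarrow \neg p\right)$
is always true.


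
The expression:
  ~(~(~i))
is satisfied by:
  {i: False}


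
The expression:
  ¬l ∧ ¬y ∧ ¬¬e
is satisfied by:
  {e: True, y: False, l: False}


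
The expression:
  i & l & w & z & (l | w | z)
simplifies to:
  i & l & w & z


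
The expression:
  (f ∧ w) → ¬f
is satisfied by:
  {w: False, f: False}
  {f: True, w: False}
  {w: True, f: False}


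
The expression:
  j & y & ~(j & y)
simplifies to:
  False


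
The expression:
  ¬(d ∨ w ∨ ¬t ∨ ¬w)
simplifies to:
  False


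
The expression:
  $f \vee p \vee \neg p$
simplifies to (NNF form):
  $\text{True}$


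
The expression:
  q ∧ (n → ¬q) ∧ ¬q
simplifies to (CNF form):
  False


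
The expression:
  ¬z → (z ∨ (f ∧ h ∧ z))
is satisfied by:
  {z: True}


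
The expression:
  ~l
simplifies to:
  ~l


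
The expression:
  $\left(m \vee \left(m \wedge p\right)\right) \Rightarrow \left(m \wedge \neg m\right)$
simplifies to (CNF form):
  $\neg m$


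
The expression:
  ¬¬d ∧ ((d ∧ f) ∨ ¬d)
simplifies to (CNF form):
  d ∧ f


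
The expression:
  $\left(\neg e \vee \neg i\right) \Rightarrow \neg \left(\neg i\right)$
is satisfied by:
  {i: True}


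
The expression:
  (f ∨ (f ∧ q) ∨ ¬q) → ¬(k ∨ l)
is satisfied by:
  {q: True, f: False, l: False, k: False}
  {q: False, f: False, l: False, k: False}
  {q: True, k: True, f: False, l: False}
  {q: True, l: True, k: False, f: False}
  {q: True, l: True, k: True, f: False}
  {q: True, f: True, k: False, l: False}
  {f: True, k: False, l: False, q: False}


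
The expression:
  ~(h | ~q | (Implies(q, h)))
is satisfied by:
  {q: True, h: False}


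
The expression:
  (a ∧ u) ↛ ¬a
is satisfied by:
  {a: True, u: True}


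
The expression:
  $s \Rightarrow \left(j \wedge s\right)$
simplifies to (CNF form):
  $j \vee \neg s$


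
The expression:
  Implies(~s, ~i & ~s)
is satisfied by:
  {s: True, i: False}
  {i: False, s: False}
  {i: True, s: True}


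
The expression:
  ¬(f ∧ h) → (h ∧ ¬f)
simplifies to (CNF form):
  h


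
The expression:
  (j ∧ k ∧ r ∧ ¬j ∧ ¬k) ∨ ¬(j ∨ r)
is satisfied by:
  {r: False, j: False}


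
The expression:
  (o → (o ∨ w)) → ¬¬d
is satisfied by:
  {d: True}


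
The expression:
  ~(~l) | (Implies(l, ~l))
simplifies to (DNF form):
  True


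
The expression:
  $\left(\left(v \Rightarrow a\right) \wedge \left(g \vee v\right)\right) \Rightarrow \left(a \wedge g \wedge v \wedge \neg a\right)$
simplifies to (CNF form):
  $\left(v \vee \neg g\right) \wedge \left(v \vee \neg v\right) \wedge \left(\neg a \vee \neg g\right) \wedge \left(\neg a \vee \neg v\right)$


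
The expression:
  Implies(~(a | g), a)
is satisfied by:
  {a: True, g: True}
  {a: True, g: False}
  {g: True, a: False}


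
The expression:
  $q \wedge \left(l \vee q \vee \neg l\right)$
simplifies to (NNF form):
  $q$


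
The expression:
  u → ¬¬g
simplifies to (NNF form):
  g ∨ ¬u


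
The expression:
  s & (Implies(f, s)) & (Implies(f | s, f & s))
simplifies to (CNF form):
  f & s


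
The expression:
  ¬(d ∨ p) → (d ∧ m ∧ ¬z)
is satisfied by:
  {d: True, p: True}
  {d: True, p: False}
  {p: True, d: False}


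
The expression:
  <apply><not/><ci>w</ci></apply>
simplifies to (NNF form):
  <apply><not/><ci>w</ci></apply>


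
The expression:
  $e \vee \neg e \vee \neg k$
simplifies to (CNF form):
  $\text{True}$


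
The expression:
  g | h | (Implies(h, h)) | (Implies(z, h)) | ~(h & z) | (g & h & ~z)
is always true.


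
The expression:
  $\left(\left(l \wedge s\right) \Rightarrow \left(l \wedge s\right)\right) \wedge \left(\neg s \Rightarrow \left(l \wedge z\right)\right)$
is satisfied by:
  {z: True, s: True, l: True}
  {z: True, s: True, l: False}
  {s: True, l: True, z: False}
  {s: True, l: False, z: False}
  {z: True, l: True, s: False}


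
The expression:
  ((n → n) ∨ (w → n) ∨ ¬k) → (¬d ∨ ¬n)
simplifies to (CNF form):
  ¬d ∨ ¬n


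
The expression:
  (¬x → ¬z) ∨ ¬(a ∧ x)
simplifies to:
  True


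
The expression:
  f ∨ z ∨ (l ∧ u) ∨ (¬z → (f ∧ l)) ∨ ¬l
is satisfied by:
  {z: True, u: True, f: True, l: False}
  {z: True, u: True, l: False, f: False}
  {z: True, f: True, l: False, u: False}
  {z: True, l: False, f: False, u: False}
  {u: True, f: True, l: False, z: False}
  {u: True, l: False, f: False, z: False}
  {f: True, u: False, l: False, z: False}
  {u: False, l: False, f: False, z: False}
  {u: True, z: True, l: True, f: True}
  {u: True, z: True, l: True, f: False}
  {z: True, l: True, f: True, u: False}
  {z: True, l: True, u: False, f: False}
  {f: True, l: True, u: True, z: False}
  {l: True, u: True, z: False, f: False}
  {l: True, f: True, z: False, u: False}


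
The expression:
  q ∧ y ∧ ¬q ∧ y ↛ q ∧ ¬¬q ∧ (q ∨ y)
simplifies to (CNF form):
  False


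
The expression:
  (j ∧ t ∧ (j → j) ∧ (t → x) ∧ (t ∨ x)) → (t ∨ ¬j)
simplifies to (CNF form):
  True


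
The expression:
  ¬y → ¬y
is always true.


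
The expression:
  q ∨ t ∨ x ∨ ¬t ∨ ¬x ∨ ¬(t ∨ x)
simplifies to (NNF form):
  True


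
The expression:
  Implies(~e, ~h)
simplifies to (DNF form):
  e | ~h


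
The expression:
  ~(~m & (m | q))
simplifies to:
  m | ~q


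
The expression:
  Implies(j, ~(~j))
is always true.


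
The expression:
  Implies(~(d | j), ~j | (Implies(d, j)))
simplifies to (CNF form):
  True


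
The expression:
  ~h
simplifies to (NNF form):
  ~h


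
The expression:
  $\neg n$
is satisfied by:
  {n: False}


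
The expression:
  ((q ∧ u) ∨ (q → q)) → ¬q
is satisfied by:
  {q: False}


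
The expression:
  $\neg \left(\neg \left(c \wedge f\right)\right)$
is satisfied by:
  {c: True, f: True}


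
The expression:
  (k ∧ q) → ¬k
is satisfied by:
  {k: False, q: False}
  {q: True, k: False}
  {k: True, q: False}


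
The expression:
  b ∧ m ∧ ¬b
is never true.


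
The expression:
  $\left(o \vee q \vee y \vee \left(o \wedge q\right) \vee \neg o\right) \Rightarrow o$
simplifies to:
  $o$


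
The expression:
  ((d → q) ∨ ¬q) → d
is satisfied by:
  {d: True}


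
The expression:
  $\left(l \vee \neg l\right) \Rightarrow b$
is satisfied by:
  {b: True}


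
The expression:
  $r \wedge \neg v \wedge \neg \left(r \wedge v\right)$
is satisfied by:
  {r: True, v: False}


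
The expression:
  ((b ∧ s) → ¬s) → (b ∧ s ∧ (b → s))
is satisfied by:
  {b: True, s: True}


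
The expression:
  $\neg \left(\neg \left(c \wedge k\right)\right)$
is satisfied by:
  {c: True, k: True}


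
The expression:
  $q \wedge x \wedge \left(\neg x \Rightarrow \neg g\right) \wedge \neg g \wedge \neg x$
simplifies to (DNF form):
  $\text{False}$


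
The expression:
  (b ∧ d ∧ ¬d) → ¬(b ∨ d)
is always true.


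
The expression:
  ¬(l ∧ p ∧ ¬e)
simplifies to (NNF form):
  e ∨ ¬l ∨ ¬p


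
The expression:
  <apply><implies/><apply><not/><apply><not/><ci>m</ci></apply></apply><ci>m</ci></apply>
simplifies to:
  <true/>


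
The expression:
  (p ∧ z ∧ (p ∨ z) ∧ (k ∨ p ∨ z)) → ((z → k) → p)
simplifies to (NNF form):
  True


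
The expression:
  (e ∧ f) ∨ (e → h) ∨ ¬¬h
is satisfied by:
  {h: True, f: True, e: False}
  {h: True, f: False, e: False}
  {f: True, h: False, e: False}
  {h: False, f: False, e: False}
  {h: True, e: True, f: True}
  {h: True, e: True, f: False}
  {e: True, f: True, h: False}


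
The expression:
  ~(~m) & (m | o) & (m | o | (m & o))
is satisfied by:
  {m: True}


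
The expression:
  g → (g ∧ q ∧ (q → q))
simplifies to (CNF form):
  q ∨ ¬g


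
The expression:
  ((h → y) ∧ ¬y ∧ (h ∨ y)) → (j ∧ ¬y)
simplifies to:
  True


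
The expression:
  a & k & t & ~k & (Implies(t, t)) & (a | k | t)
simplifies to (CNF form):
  False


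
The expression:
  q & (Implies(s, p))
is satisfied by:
  {p: True, q: True, s: False}
  {q: True, s: False, p: False}
  {p: True, s: True, q: True}


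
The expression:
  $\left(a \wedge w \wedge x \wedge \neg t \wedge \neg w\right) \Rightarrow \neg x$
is always true.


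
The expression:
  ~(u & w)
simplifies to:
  ~u | ~w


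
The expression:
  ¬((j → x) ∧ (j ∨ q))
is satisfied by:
  {q: False, x: False, j: False}
  {j: True, q: False, x: False}
  {x: True, q: False, j: False}
  {j: True, q: True, x: False}


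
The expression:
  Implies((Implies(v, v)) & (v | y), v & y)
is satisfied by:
  {v: False, y: False}
  {y: True, v: True}


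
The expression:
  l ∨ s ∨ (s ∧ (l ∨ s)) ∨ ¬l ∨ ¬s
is always true.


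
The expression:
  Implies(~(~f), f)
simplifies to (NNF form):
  True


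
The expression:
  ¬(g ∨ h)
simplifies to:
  ¬g ∧ ¬h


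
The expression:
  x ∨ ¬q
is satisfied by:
  {x: True, q: False}
  {q: False, x: False}
  {q: True, x: True}


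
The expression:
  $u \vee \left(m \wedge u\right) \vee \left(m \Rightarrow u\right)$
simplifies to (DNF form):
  $u \vee \neg m$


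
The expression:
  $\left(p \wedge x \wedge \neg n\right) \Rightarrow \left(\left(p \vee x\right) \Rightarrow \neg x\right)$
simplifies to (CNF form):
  $n \vee \neg p \vee \neg x$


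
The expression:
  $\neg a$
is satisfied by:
  {a: False}


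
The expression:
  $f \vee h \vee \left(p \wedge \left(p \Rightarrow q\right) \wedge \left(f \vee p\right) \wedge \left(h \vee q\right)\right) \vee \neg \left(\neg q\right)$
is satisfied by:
  {q: True, h: True, f: True}
  {q: True, h: True, f: False}
  {q: True, f: True, h: False}
  {q: True, f: False, h: False}
  {h: True, f: True, q: False}
  {h: True, f: False, q: False}
  {f: True, h: False, q: False}


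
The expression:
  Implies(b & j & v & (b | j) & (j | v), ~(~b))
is always true.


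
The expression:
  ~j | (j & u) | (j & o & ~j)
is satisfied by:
  {u: True, j: False}
  {j: False, u: False}
  {j: True, u: True}


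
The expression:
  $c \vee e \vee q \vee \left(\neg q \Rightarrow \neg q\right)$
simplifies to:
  $\text{True}$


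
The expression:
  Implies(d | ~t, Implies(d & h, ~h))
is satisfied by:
  {h: False, d: False}
  {d: True, h: False}
  {h: True, d: False}


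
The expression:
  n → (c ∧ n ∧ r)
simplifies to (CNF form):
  (c ∨ ¬n) ∧ (r ∨ ¬n)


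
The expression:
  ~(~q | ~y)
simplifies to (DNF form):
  q & y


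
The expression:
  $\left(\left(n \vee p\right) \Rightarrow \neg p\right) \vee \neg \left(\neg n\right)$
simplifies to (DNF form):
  $n \vee \neg p$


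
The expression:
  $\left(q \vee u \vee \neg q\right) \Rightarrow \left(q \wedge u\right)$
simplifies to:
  $q \wedge u$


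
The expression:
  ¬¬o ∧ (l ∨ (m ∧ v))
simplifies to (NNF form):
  o ∧ (l ∨ m) ∧ (l ∨ v)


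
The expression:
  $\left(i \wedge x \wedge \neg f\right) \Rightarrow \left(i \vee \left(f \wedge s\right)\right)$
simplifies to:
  $\text{True}$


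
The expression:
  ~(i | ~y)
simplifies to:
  y & ~i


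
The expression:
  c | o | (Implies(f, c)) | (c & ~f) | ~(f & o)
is always true.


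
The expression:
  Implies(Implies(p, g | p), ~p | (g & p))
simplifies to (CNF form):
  g | ~p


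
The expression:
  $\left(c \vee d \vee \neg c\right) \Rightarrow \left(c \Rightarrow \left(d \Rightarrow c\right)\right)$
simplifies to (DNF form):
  $\text{True}$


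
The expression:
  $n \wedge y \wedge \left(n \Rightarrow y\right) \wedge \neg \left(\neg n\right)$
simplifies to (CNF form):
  $n \wedge y$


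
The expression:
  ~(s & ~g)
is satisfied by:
  {g: True, s: False}
  {s: False, g: False}
  {s: True, g: True}


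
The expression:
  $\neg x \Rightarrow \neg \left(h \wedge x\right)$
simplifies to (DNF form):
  $\text{True}$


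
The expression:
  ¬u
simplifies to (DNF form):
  ¬u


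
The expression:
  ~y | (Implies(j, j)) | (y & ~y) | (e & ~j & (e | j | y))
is always true.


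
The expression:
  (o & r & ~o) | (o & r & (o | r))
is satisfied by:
  {r: True, o: True}


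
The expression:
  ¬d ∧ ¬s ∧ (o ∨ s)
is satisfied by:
  {o: True, d: False, s: False}


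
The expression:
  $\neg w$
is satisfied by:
  {w: False}


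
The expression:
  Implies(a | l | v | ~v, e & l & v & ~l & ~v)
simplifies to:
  False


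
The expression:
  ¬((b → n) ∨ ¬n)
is never true.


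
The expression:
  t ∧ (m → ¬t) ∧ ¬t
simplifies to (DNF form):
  False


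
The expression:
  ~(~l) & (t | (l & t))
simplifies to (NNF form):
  l & t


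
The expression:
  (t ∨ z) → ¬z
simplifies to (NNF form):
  ¬z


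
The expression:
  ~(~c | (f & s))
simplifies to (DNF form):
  (c & ~f) | (c & ~s)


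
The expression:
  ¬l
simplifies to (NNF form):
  ¬l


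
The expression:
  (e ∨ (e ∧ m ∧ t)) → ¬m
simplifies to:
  ¬e ∨ ¬m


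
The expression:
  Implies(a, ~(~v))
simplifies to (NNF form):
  v | ~a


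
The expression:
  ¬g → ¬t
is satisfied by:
  {g: True, t: False}
  {t: False, g: False}
  {t: True, g: True}


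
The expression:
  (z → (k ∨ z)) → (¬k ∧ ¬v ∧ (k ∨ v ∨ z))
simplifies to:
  z ∧ ¬k ∧ ¬v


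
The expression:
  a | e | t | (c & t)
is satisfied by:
  {a: True, t: True, e: True}
  {a: True, t: True, e: False}
  {a: True, e: True, t: False}
  {a: True, e: False, t: False}
  {t: True, e: True, a: False}
  {t: True, e: False, a: False}
  {e: True, t: False, a: False}


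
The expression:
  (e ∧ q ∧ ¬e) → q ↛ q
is always true.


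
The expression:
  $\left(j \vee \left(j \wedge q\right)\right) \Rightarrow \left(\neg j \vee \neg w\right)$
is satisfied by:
  {w: False, j: False}
  {j: True, w: False}
  {w: True, j: False}


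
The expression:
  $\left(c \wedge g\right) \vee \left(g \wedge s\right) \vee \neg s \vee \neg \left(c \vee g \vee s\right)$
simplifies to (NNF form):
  $g \vee \neg s$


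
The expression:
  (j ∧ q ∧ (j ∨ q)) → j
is always true.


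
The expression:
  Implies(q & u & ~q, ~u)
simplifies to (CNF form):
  True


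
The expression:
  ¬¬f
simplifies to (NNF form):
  f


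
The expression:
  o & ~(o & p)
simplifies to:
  o & ~p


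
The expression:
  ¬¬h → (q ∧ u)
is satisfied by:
  {q: True, u: True, h: False}
  {q: True, u: False, h: False}
  {u: True, q: False, h: False}
  {q: False, u: False, h: False}
  {q: True, h: True, u: True}


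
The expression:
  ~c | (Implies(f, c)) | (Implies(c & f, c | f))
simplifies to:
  True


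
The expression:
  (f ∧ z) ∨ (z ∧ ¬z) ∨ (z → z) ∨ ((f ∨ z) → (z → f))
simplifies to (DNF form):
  True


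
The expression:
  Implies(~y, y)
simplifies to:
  y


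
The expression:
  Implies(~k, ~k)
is always true.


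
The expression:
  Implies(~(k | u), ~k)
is always true.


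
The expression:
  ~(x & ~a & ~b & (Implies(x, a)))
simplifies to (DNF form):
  True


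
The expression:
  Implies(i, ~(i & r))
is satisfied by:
  {i: False, r: False}
  {r: True, i: False}
  {i: True, r: False}


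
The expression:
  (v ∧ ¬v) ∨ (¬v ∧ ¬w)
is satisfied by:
  {v: False, w: False}


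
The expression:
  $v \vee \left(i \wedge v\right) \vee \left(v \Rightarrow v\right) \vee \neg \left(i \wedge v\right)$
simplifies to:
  $\text{True}$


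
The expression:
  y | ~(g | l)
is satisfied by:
  {y: True, l: False, g: False}
  {y: True, g: True, l: False}
  {y: True, l: True, g: False}
  {y: True, g: True, l: True}
  {g: False, l: False, y: False}


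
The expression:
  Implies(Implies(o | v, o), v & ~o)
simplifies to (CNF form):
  v & ~o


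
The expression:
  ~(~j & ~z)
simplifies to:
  j | z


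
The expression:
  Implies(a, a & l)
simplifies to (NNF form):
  l | ~a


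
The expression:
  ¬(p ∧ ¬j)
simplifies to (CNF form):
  j ∨ ¬p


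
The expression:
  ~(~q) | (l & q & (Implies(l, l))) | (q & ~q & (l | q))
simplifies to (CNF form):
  q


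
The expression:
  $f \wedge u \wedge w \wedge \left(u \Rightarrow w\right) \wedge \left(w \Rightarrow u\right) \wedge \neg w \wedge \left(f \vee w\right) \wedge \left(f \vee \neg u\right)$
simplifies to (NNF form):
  $\text{False}$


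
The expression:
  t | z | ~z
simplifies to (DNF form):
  True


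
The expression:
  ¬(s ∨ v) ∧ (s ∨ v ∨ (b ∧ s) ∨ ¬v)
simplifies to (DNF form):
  ¬s ∧ ¬v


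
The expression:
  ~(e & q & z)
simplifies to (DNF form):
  ~e | ~q | ~z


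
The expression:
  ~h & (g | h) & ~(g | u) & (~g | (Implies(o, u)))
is never true.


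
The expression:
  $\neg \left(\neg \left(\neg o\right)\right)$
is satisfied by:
  {o: False}


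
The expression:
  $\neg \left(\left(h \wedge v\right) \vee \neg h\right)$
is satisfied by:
  {h: True, v: False}


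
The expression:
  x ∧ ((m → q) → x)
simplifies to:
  x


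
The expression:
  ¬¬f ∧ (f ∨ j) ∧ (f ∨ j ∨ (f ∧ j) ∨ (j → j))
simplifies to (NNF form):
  f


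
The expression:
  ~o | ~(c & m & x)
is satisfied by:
  {m: False, o: False, x: False, c: False}
  {c: True, m: False, o: False, x: False}
  {x: True, m: False, o: False, c: False}
  {c: True, x: True, m: False, o: False}
  {o: True, c: False, m: False, x: False}
  {c: True, o: True, m: False, x: False}
  {x: True, o: True, c: False, m: False}
  {c: True, x: True, o: True, m: False}
  {m: True, x: False, o: False, c: False}
  {c: True, m: True, x: False, o: False}
  {x: True, m: True, c: False, o: False}
  {c: True, x: True, m: True, o: False}
  {o: True, m: True, x: False, c: False}
  {c: True, o: True, m: True, x: False}
  {x: True, o: True, m: True, c: False}


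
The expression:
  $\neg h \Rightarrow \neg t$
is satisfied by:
  {h: True, t: False}
  {t: False, h: False}
  {t: True, h: True}


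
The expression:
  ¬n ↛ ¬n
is never true.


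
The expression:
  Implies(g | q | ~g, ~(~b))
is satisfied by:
  {b: True}


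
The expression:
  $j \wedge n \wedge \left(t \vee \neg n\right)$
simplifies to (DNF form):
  $j \wedge n \wedge t$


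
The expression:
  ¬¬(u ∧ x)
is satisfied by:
  {u: True, x: True}


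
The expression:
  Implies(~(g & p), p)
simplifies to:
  p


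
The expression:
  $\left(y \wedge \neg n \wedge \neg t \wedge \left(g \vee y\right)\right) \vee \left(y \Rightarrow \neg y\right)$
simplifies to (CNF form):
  $\left(\neg n \vee \neg y\right) \wedge \left(\neg t \vee \neg y\right)$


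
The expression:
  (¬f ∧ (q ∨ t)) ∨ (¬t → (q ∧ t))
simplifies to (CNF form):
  (q ∨ t) ∧ (t ∨ ¬f)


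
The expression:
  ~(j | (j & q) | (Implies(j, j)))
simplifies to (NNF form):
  False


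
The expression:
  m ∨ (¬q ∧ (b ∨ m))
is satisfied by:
  {b: True, m: True, q: False}
  {m: True, q: False, b: False}
  {b: True, m: True, q: True}
  {m: True, q: True, b: False}
  {b: True, q: False, m: False}


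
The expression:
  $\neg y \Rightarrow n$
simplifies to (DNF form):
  $n \vee y$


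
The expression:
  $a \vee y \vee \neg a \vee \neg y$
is always true.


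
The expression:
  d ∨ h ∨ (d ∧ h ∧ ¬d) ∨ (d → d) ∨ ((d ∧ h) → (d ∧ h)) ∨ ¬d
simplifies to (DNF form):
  True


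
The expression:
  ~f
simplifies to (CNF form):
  ~f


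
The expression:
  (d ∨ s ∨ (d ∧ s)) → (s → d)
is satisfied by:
  {d: True, s: False}
  {s: False, d: False}
  {s: True, d: True}


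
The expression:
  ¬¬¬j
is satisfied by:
  {j: False}


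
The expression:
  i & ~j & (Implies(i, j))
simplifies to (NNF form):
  False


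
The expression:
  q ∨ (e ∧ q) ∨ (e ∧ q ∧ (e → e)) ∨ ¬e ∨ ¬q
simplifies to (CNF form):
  True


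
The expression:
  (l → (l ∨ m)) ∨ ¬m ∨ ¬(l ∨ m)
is always true.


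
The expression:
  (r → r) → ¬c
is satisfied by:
  {c: False}


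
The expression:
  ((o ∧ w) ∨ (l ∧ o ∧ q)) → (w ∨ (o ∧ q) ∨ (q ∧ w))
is always true.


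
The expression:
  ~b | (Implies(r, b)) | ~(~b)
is always true.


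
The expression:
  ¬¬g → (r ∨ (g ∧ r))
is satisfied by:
  {r: True, g: False}
  {g: False, r: False}
  {g: True, r: True}


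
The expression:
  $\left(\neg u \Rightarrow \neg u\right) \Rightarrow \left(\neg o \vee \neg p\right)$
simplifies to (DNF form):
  $\neg o \vee \neg p$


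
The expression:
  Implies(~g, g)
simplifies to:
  g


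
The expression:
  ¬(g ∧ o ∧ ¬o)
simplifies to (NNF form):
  True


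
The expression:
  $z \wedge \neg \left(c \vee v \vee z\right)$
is never true.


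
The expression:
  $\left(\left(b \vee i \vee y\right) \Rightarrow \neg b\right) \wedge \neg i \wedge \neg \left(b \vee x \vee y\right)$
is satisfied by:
  {x: False, i: False, y: False, b: False}


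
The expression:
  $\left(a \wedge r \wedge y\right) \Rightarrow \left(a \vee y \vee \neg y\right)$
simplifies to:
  $\text{True}$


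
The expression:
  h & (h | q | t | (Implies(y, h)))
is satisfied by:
  {h: True}


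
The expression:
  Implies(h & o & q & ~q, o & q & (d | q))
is always true.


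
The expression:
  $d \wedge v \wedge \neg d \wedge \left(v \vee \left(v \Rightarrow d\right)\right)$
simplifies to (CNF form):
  $\text{False}$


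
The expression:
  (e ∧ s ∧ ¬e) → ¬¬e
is always true.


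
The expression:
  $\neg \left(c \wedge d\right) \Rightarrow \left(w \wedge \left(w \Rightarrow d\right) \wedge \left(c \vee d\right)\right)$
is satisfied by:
  {c: True, w: True, d: True}
  {c: True, d: True, w: False}
  {w: True, d: True, c: False}


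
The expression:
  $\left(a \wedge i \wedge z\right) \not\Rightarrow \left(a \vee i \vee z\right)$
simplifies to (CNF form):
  $\text{False}$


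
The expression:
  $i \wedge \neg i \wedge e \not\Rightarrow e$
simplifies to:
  $\text{False}$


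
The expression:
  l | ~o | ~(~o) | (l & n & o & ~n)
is always true.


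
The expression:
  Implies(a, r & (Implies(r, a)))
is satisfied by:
  {r: True, a: False}
  {a: False, r: False}
  {a: True, r: True}


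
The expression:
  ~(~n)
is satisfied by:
  {n: True}


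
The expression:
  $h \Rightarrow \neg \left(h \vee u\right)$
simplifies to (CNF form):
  $\neg h$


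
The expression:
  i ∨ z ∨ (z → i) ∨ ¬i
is always true.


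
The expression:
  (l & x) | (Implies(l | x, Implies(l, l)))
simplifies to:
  True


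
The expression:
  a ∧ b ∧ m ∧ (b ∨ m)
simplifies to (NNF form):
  a ∧ b ∧ m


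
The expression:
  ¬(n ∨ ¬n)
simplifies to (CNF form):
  False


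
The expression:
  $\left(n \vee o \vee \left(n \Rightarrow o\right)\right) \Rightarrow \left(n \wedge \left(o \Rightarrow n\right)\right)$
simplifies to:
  $n$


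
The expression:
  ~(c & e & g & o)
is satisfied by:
  {g: False, c: False, o: False, e: False}
  {e: True, g: False, c: False, o: False}
  {o: True, g: False, c: False, e: False}
  {e: True, o: True, g: False, c: False}
  {c: True, e: False, g: False, o: False}
  {e: True, c: True, g: False, o: False}
  {o: True, c: True, e: False, g: False}
  {e: True, o: True, c: True, g: False}
  {g: True, o: False, c: False, e: False}
  {e: True, g: True, o: False, c: False}
  {o: True, g: True, e: False, c: False}
  {e: True, o: True, g: True, c: False}
  {c: True, g: True, o: False, e: False}
  {e: True, c: True, g: True, o: False}
  {o: True, c: True, g: True, e: False}


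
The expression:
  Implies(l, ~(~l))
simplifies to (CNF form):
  True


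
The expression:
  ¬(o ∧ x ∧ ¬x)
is always true.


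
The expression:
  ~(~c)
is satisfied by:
  {c: True}


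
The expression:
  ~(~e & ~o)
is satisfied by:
  {o: True, e: True}
  {o: True, e: False}
  {e: True, o: False}


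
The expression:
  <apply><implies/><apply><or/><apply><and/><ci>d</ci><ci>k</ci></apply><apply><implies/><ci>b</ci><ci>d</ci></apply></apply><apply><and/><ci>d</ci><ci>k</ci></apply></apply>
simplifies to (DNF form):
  <apply><or/><apply><and/><ci>d</ci><ci>k</ci></apply><apply><and/><ci>b</ci><apply><not/><ci>d</ci></apply></apply></apply>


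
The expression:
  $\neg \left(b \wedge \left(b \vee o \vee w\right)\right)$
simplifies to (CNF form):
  $\neg b$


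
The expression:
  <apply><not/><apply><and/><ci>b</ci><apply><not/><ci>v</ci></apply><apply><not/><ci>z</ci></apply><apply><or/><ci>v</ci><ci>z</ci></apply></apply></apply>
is always true.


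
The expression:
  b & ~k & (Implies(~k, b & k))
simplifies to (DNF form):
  False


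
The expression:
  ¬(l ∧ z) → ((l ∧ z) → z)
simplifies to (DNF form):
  True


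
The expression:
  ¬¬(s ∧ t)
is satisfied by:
  {t: True, s: True}


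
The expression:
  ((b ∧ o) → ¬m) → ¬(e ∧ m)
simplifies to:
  (b ∧ o) ∨ ¬e ∨ ¬m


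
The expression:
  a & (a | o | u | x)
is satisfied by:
  {a: True}


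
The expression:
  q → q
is always true.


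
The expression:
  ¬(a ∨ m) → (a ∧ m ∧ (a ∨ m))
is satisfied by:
  {a: True, m: True}
  {a: True, m: False}
  {m: True, a: False}


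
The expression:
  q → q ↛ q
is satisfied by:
  {q: False}


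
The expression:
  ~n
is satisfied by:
  {n: False}


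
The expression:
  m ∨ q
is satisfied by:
  {q: True, m: True}
  {q: True, m: False}
  {m: True, q: False}


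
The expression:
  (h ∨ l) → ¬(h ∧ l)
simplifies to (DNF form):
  ¬h ∨ ¬l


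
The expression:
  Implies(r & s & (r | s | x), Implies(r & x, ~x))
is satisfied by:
  {s: False, x: False, r: False}
  {r: True, s: False, x: False}
  {x: True, s: False, r: False}
  {r: True, x: True, s: False}
  {s: True, r: False, x: False}
  {r: True, s: True, x: False}
  {x: True, s: True, r: False}


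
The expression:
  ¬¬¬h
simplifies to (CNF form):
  ¬h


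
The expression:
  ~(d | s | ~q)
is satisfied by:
  {q: True, d: False, s: False}


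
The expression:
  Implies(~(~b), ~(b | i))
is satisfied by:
  {b: False}


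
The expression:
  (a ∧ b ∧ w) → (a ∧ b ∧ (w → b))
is always true.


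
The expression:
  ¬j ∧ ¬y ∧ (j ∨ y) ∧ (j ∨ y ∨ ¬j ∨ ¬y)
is never true.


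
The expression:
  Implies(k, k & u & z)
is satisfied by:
  {z: True, u: True, k: False}
  {z: True, u: False, k: False}
  {u: True, z: False, k: False}
  {z: False, u: False, k: False}
  {z: True, k: True, u: True}


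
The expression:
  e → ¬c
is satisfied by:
  {c: False, e: False}
  {e: True, c: False}
  {c: True, e: False}


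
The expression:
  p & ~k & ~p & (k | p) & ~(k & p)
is never true.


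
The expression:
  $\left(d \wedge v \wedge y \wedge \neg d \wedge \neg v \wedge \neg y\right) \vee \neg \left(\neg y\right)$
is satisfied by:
  {y: True}


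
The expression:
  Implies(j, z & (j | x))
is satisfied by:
  {z: True, j: False}
  {j: False, z: False}
  {j: True, z: True}


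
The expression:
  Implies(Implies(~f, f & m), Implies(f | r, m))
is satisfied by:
  {m: True, f: False}
  {f: False, m: False}
  {f: True, m: True}


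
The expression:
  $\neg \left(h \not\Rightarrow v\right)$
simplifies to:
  $v \vee \neg h$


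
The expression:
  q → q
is always true.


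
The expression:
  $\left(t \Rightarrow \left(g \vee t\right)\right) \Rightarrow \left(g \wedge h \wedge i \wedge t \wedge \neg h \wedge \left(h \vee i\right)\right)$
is never true.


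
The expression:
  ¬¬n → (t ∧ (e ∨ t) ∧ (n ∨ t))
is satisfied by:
  {t: True, n: False}
  {n: False, t: False}
  {n: True, t: True}


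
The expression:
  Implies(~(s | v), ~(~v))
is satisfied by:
  {v: True, s: True}
  {v: True, s: False}
  {s: True, v: False}


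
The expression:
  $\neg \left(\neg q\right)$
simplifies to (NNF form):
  $q$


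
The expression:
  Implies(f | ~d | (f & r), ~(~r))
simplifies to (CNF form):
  (d | r) & (r | ~f)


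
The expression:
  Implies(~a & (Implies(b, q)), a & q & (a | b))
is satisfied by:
  {a: True, b: True, q: False}
  {a: True, q: False, b: False}
  {a: True, b: True, q: True}
  {a: True, q: True, b: False}
  {b: True, q: False, a: False}


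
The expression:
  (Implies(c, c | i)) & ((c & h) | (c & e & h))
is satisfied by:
  {h: True, c: True}


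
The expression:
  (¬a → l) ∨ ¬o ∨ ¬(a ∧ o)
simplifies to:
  True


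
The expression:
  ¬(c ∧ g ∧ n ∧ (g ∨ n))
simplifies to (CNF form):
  ¬c ∨ ¬g ∨ ¬n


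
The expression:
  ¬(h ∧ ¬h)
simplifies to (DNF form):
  True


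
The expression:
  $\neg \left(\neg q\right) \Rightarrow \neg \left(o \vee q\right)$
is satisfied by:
  {q: False}


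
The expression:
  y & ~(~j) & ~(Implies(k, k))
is never true.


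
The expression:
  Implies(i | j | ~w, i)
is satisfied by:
  {i: True, w: True, j: False}
  {i: True, j: False, w: False}
  {i: True, w: True, j: True}
  {i: True, j: True, w: False}
  {w: True, j: False, i: False}


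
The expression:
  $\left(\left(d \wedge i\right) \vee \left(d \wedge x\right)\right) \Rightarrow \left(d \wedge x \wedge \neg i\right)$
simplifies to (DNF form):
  $\neg d \vee \neg i$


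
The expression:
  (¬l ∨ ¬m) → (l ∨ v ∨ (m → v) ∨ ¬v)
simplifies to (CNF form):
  True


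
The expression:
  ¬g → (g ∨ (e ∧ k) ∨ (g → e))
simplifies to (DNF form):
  True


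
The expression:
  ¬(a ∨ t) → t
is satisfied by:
  {a: True, t: True}
  {a: True, t: False}
  {t: True, a: False}


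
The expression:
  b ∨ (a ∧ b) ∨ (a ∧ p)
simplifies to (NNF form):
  b ∨ (a ∧ p)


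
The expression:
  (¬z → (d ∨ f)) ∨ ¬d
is always true.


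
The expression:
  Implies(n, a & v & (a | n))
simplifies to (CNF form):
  (a | ~n) & (v | ~n)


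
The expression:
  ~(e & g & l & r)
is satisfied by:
  {l: False, e: False, g: False, r: False}
  {r: True, l: False, e: False, g: False}
  {g: True, l: False, e: False, r: False}
  {r: True, g: True, l: False, e: False}
  {e: True, r: False, l: False, g: False}
  {r: True, e: True, l: False, g: False}
  {g: True, e: True, r: False, l: False}
  {r: True, g: True, e: True, l: False}
  {l: True, g: False, e: False, r: False}
  {r: True, l: True, g: False, e: False}
  {g: True, l: True, r: False, e: False}
  {r: True, g: True, l: True, e: False}
  {e: True, l: True, g: False, r: False}
  {r: True, e: True, l: True, g: False}
  {g: True, e: True, l: True, r: False}


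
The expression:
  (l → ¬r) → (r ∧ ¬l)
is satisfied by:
  {r: True}


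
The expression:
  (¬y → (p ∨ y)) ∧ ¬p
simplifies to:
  y ∧ ¬p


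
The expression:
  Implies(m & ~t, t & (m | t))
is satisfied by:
  {t: True, m: False}
  {m: False, t: False}
  {m: True, t: True}


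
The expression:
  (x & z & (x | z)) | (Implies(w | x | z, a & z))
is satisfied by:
  {a: True, x: True, z: True, w: False}
  {a: True, x: True, z: True, w: True}
  {a: True, z: True, w: False, x: False}
  {a: True, z: True, w: True, x: False}
  {x: True, z: True, w: False, a: False}
  {x: True, z: True, w: True, a: False}
  {a: True, w: False, z: False, x: False}
  {w: False, a: False, z: False, x: False}


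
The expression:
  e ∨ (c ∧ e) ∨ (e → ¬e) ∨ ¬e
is always true.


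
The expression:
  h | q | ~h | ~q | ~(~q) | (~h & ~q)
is always true.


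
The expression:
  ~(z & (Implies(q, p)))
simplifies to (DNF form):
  ~z | (q & ~p)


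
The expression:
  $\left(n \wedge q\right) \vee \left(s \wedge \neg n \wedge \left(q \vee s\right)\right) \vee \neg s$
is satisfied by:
  {q: True, s: False, n: False}
  {s: False, n: False, q: False}
  {n: True, q: True, s: False}
  {n: True, s: False, q: False}
  {q: True, s: True, n: False}
  {s: True, q: False, n: False}
  {n: True, s: True, q: True}


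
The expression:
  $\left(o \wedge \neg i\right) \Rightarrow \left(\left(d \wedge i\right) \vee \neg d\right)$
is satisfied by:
  {i: True, o: False, d: False}
  {o: False, d: False, i: False}
  {i: True, d: True, o: False}
  {d: True, o: False, i: False}
  {i: True, o: True, d: False}
  {o: True, i: False, d: False}
  {i: True, d: True, o: True}


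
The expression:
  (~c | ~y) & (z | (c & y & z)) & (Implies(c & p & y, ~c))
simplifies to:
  z & (~c | ~y)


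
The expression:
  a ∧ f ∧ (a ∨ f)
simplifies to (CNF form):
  a ∧ f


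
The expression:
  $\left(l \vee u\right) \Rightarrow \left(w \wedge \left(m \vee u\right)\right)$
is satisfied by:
  {m: True, w: True, u: False, l: False}
  {w: True, u: False, l: False, m: False}
  {m: True, w: True, l: True, u: False}
  {w: True, m: True, u: True, l: False}
  {w: True, u: True, l: False, m: False}
  {m: True, w: True, l: True, u: True}
  {w: True, l: True, u: True, m: False}
  {m: True, u: False, l: False, w: False}
  {m: False, u: False, l: False, w: False}


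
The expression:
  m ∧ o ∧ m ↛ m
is never true.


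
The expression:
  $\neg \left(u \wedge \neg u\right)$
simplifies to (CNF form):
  $\text{True}$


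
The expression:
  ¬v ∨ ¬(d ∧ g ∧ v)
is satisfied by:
  {g: False, v: False, d: False}
  {d: True, g: False, v: False}
  {v: True, g: False, d: False}
  {d: True, v: True, g: False}
  {g: True, d: False, v: False}
  {d: True, g: True, v: False}
  {v: True, g: True, d: False}


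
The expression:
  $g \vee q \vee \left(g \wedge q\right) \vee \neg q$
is always true.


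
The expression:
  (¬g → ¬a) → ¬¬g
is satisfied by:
  {a: True, g: True}
  {a: True, g: False}
  {g: True, a: False}


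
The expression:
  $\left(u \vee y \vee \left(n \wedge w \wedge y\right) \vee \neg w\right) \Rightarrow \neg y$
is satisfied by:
  {y: False}


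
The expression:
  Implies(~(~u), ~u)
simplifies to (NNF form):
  ~u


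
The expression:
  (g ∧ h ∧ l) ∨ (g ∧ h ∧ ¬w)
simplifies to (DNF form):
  (g ∧ h ∧ l) ∨ (g ∧ h ∧ ¬w)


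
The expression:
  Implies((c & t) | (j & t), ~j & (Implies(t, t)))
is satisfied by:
  {t: False, j: False}
  {j: True, t: False}
  {t: True, j: False}


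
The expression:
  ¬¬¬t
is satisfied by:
  {t: False}


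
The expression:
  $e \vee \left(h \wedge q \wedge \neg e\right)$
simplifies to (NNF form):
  $e \vee \left(h \wedge q\right)$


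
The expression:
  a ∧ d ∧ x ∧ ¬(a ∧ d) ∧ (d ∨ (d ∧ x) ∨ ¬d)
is never true.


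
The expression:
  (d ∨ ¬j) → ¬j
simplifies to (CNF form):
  ¬d ∨ ¬j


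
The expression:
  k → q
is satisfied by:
  {q: True, k: False}
  {k: False, q: False}
  {k: True, q: True}


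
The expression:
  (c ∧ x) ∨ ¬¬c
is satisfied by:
  {c: True}


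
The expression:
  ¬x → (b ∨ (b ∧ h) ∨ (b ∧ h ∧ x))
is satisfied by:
  {b: True, x: True}
  {b: True, x: False}
  {x: True, b: False}


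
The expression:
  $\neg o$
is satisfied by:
  {o: False}


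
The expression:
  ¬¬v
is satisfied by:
  {v: True}


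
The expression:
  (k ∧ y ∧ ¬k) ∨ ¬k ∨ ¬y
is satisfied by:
  {k: False, y: False}
  {y: True, k: False}
  {k: True, y: False}


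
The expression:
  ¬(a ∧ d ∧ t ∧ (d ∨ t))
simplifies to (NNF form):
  ¬a ∨ ¬d ∨ ¬t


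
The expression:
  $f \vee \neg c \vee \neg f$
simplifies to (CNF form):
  $\text{True}$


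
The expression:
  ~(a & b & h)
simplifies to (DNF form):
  ~a | ~b | ~h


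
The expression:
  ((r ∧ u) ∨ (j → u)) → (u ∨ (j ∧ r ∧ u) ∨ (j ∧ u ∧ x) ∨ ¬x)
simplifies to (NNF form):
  j ∨ u ∨ ¬x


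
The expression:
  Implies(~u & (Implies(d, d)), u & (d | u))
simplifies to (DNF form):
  u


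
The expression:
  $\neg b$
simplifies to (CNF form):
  $\neg b$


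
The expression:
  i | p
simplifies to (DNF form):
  i | p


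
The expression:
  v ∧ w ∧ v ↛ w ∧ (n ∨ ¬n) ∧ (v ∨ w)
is never true.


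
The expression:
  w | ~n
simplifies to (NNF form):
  w | ~n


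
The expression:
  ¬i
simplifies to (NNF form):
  ¬i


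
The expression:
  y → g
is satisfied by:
  {g: True, y: False}
  {y: False, g: False}
  {y: True, g: True}


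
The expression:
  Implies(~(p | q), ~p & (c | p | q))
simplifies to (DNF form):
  c | p | q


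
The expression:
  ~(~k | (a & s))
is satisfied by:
  {k: True, s: False, a: False}
  {a: True, k: True, s: False}
  {s: True, k: True, a: False}


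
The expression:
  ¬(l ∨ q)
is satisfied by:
  {q: False, l: False}


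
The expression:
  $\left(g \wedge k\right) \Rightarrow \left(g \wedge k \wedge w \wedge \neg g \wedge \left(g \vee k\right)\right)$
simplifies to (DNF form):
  $\neg g \vee \neg k$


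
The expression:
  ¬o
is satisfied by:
  {o: False}


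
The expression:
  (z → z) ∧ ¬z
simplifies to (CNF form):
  ¬z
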